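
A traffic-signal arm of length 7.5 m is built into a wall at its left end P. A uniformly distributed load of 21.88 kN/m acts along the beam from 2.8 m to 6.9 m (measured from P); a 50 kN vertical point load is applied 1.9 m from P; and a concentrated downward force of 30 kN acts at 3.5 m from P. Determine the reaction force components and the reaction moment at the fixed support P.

P_x = 0, P_y = 169.7 kN, M_P = 635.1 kN·m

Resultant of the distributed load: 21.88 × 4.1 = 89.708 kN at 4.85 m from P.
ΣF_x = 0: P_x = 0.
ΣF_y = 0: P_y − 21.88·4.1 − 50 − 30 = 0 → P_y = 169.7 kN.
ΣM about P: M_P − (21.88·4.1)·4.85 − 50·1.9 − 30·3.5 = 0 → M_P = 635.1 kN·m.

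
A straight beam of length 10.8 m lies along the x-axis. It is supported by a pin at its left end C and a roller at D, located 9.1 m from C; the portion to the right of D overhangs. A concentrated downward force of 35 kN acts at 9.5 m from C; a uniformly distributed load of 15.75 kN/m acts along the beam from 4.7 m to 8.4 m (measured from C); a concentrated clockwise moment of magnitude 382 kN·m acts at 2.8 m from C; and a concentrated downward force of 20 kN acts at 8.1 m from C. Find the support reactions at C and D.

Resultant of the distributed load: 15.75 × 3.7 = 58.275 kN at 6.55 m from C.
ΣM about C: D_y·9.1 − 35·9.5 − (15.75·3.7)·6.55 − 382 − 20·8.1 = 0 → D_y = 1258.20125/9.1 = 138.264 ≈ 138.3 kN.
ΣF_y = 0: C_y + 138.264 − 35 − 15.75·3.7 − 20 = 0 → C_y = -24.99 kN.
ΣF_x = 0: no horizontal applied forces, so C_x = 0.

C_x = 0, C_y = -24.99 kN, D_y = 138.3 kN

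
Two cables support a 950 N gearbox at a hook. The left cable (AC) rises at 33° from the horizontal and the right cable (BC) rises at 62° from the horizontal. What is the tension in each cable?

ΣF_x = 0: −T_AC·cos33° + T_BC·cos62° = 0 → T_BC = 1.78641·T_AC.
ΣF_y = 0: T_AC·sin33° + T_BC·sin62° = 950.
Substitute: T_AC·(0.544639 + 1.78641·0.882948) = 950 → T_AC = 447.702 ≈ 447.7 N.
Then T_BC = 1.78641 × 447.702 = 799.8 N.

T_AC = 447.7 N, T_BC = 799.8 N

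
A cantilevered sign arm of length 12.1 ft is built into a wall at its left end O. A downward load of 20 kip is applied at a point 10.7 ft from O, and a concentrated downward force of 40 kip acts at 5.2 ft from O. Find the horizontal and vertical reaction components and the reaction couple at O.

O_x = 0, O_y = 60.00 kip, M_O = 422.0 kip·ft

ΣF_x = 0: O_x = 0.
ΣF_y = 0: O_y − 20 − 40 = 0 → O_y = 60.00 kip.
ΣM about O: M_O − 20·10.7 − 40·5.2 = 0 → M_O = 422.0 kip·ft.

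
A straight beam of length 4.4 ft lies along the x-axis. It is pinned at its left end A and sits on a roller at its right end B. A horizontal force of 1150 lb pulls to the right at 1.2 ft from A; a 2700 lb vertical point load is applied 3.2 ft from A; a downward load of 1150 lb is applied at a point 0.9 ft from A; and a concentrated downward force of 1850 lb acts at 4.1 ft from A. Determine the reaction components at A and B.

A_x = -1150 lb, A_y = 1777 lb, B_y = 3923 lb

ΣM about A: B_y·4.4 − 2700·3.2 − 1150·0.9 − 1850·4.1 = 0 → B_y = 17260/4.4 = 3922.73 ≈ 3923 lb.
ΣF_y = 0: A_y + 3922.73 − 2700 − 1150 − 1850 = 0 → A_y = 1777 lb.
ΣF_x = 0: A_x + 1150 = 0 → A_x = -1150 lb.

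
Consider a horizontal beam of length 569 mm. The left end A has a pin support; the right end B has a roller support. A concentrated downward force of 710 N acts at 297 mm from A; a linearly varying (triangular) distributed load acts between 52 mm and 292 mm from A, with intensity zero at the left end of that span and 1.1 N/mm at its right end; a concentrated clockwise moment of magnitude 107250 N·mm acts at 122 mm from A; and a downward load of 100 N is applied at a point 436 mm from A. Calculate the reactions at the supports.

Resultant of the triangular load: ½ × 1.1 × 240 = 132 N, acting at 212 mm from A (one-third of the span from the peak).
Taking moments about A: B_y·569 − 710·297 − (½·1.1·240)·212 − 107250 − 100·436 = 0 → B_y = 389704/569 = 684.893 ≈ 684.9 N.
ΣF_y = 0: A_y + 684.893 − 710 − ½·1.1·240 − 100 = 0 → A_y = 257.1 N.
ΣF_x = 0: no horizontal applied forces, so A_x = 0.

A_x = 0, A_y = 257.1 N, B_y = 684.9 N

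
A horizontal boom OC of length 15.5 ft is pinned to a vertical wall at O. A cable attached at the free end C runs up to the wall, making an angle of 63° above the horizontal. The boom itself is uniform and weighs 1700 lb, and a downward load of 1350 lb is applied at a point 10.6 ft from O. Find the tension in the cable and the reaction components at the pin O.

T = 1990 lb, O_x = 903.5 lb, O_y = 1277 lb

ΣM about O: T·sin63°·15.5 − 1700·7.75 − 1350·10.6 = 0 → T = 27485/(15.5·0.891007) = 1990.14 ≈ 1990 lb.
ΣF_x = 0: O_x − T·cos63° = 0 → O_x = 1990.14 × 0.45399 = 903.5 lb.
ΣF_y = 0: O_y + T·sin63° − 1700 − 1350 = 0 → O_y = 3050 − 1990.14 × 0.891007 = 1277 lb.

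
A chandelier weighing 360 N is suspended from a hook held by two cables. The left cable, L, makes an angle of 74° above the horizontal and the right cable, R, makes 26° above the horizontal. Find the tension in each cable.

ΣF_x = 0: −T_L·cos74° + T_R·cos26° = 0 → T_R = 0.306675·T_L.
ΣF_y = 0: T_L·sin74° + T_R·sin26° = 360.
Substitute: T_L·(0.961262 + 0.306675·0.438371) = 360 → T_L = 328.557 ≈ 328.6 N.
Then T_R = 0.306675 × 328.557 = 100.8 N.

T_L = 328.6 N, T_R = 100.8 N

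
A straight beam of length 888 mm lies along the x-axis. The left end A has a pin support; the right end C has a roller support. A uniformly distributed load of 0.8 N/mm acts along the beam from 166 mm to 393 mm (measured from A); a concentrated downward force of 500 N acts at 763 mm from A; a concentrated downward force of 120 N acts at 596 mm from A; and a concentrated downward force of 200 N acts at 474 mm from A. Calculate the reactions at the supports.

A_x = 0, A_y = 327.5 N, C_y = 674.1 N

Resultant of the distributed load: 0.8 × 227 = 181.6 N at 279.5 mm from A.
Moments about A: C_y·888 − (0.8·227)·279.5 − 500·763 − 120·596 − 200·474 = 0 → C_y = 598577.2/888 = 674.073 ≈ 674.1 N.
ΣF_y = 0: A_y + 674.073 − 0.8·227 − 500 − 120 − 200 = 0 → A_y = 327.5 N.
ΣF_x = 0: no horizontal applied forces, so A_x = 0.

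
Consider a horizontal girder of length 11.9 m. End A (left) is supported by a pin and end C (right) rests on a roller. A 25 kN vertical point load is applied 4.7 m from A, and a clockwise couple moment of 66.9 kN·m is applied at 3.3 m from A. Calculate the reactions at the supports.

A_x = 0, A_y = 9.504 kN, C_y = 15.50 kN

ΣM about A: C_y·11.9 − 25·4.7 − 66.9 = 0 → C_y = 184.4/11.9 = 15.4958 ≈ 15.50 kN.
ΣF_y = 0: A_y + 15.4958 − 25 = 0 → A_y = 9.504 kN.
ΣF_x = 0: no horizontal applied forces, so A_x = 0.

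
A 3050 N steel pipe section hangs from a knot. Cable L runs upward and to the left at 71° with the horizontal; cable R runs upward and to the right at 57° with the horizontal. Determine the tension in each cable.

ΣF_x = 0: −T_L·cos71° + T_R·cos57° = 0 → T_R = 0.597769·T_L.
ΣF_y = 0: T_L·sin71° + T_R·sin57° = 3050.
Substitute: T_L·(0.945519 + 0.597769·0.838671) = 3050 → T_L = 2108.03 ≈ 2108 N.
Then T_R = 0.597769 × 2108.03 = 1260 N.

T_L = 2108 N, T_R = 1260 N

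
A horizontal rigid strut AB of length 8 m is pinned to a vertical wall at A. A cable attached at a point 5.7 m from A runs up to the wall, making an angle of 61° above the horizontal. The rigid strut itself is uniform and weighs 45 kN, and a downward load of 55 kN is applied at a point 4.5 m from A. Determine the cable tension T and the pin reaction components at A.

ΣM about A: T·sin61°·5.7 − 45·4 − 55·4.5 = 0 → T = 427.5/(5.7·0.87462) = 85.7515 ≈ 85.75 kN.
ΣF_x = 0: A_x − T·cos61° = 0 → A_x = 85.7515 × 0.48481 = 41.57 kN.
ΣF_y = 0: A_y + T·sin61° − 45 − 55 = 0 → A_y = 100 − 85.7515 × 0.87462 = 25.00 kN.

T = 85.75 kN, A_x = 41.57 kN, A_y = 25.00 kN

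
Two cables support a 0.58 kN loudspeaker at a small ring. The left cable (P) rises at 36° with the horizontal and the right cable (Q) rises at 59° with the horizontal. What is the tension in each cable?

T_P = 0.2999 kN, T_Q = 0.4710 kN

ΣF_x = 0: −T_P·cos36° + T_Q·cos59° = 0 → T_Q = 1.57079·T_P.
ΣF_y = 0: T_P·sin36° + T_Q·sin59° = 0.58.
Substitute: T_P·(0.587785 + 1.57079·0.857167) = 0.58 → T_P = 0.299863 ≈ 0.2999 kN.
Then T_Q = 1.57079 × 0.299863 = 0.4710 kN.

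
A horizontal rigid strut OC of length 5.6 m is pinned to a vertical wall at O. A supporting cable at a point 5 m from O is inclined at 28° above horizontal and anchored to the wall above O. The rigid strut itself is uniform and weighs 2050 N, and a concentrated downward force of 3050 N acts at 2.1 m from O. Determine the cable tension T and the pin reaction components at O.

ΣM about O: T·sin28°·5 − 2050·2.8 − 3050·2.1 = 0 → T = 12145/(5·0.469472) = 5173.9 ≈ 5174 N.
ΣF_x = 0: O_x − T·cos28° = 0 → O_x = 5173.9 × 0.882948 = 4568 N.
ΣF_y = 0: O_y + T·sin28° − 2050 − 3050 = 0 → O_y = 5100 − 5173.9 × 0.469472 = 2671 N.

T = 5174 N, O_x = 4568 N, O_y = 2671 N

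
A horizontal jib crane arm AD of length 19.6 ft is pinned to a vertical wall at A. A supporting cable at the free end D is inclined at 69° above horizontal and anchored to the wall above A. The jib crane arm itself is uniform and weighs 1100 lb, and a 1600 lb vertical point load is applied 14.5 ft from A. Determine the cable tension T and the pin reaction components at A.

T = 1857 lb, A_x = 665.5 lb, A_y = 966.3 lb

ΣM about A: T·sin69°·19.6 − 1100·9.8 − 1600·14.5 = 0 → T = 33980/(19.6·0.93358) = 1857.02 ≈ 1857 lb.
ΣF_x = 0: A_x − T·cos69° = 0 → A_x = 1857.02 × 0.358368 = 665.5 lb.
ΣF_y = 0: A_y + T·sin69° − 1100 − 1600 = 0 → A_y = 2700 − 1857.02 × 0.93358 = 966.3 lb.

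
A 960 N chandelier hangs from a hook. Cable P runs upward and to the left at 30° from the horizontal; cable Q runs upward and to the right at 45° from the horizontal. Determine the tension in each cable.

T_P = 702.8 N, T_Q = 860.7 N

ΣF_x = 0: −T_P·cos30° + T_Q·cos45° = 0 → T_Q = 1.22474·T_P.
ΣF_y = 0: T_P·sin30° + T_Q·sin45° = 960.
Substitute: T_P·(0.5 + 1.22474·0.707107) = 960 → T_P = 702.77 ≈ 702.8 N.
Then T_Q = 1.22474 × 702.77 = 860.7 N.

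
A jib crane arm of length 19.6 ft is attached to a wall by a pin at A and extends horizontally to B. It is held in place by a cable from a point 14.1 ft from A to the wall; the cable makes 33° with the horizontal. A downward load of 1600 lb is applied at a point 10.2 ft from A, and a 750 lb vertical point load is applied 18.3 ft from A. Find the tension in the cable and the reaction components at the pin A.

T = 3912 lb, A_x = 3281 lb, A_y = 219.1 lb

ΣM about A: T·sin33°·14.1 − 1600·10.2 − 750·18.3 = 0 → T = 30045/(14.1·0.544639) = 3912.41 ≈ 3912 lb.
ΣF_x = 0: A_x − T·cos33° = 0 → A_x = 3912.41 × 0.838671 = 3281 lb.
ΣF_y = 0: A_y + T·sin33° − 1600 − 750 = 0 → A_y = 2350 − 3912.41 × 0.544639 = 219.1 lb.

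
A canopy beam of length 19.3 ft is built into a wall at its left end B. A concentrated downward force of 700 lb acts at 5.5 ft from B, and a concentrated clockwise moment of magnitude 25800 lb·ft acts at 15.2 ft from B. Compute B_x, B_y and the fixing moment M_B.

ΣF_x = 0: B_x = 0.
ΣF_y = 0: B_y − 700 = 0 → B_y = 700.0 lb.
ΣM about B: M_B − 700·5.5 − 25800 = 0 → M_B = 29650 lb·ft.

B_x = 0, B_y = 700.0 lb, M_B = 29650 lb·ft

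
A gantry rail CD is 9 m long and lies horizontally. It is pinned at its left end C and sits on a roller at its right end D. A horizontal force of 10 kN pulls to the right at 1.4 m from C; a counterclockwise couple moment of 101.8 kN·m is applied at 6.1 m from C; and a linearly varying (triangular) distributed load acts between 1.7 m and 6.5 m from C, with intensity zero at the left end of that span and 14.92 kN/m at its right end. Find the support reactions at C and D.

Resultant of the triangular load: ½ × 14.92 × 4.8 = 35.808 kN, acting at 4.9 m from C (one-third of the span from the peak).
Taking moments about C: D_y·9 + 101.8 − (½·14.92·4.8)·4.9 = 0 → D_y = 73.6592/9 = 8.18436 ≈ 8.184 kN.
ΣF_y = 0: C_y + 8.18436 − ½·14.92·4.8 = 0 → C_y = 27.62 kN.
ΣF_x = 0: C_x + 10 = 0 → C_x = -10.00 kN.

C_x = -10.00 kN, C_y = 27.62 kN, D_y = 8.184 kN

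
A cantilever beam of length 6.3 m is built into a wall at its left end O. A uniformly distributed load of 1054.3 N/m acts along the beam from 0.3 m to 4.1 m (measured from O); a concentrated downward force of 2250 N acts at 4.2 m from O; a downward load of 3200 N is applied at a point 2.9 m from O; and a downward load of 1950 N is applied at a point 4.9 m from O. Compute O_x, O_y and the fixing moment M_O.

O_x = 0, O_y = 11410 N, M_O = 37100 N·m

Resultant of the distributed load: 1054.3 × 3.8 = 4006.34 N at 2.2 m from O.
ΣF_x = 0: O_x = 0.
ΣF_y = 0: O_y − 1054.3·3.8 − 2250 − 3200 − 1950 = 0 → O_y = 11410 N.
ΣM about O: M_O − (1054.3·3.8)·2.2 − 2250·4.2 − 3200·2.9 − 1950·4.9 = 0 → M_O = 37100 N·m.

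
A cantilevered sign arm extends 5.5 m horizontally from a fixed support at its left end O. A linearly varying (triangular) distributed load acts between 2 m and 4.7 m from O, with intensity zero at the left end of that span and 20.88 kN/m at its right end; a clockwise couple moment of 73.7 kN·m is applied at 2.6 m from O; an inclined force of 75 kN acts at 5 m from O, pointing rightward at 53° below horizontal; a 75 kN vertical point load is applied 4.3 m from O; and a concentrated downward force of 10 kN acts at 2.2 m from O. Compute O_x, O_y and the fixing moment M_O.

O_x = -45.14 kN, O_y = 173.1 kN, M_O = 824.8 kN·m

Resultant of the triangular load: ½ × 20.88 × 2.7 = 28.188 kN, acting at 3.8 m from O (one-third of the span from the peak).
ΣF_x = 0: O_x + 75·cos53° = 0 → O_x = -45.14 kN.
ΣF_y = 0: O_y − ½·20.88·2.7 − 75·sin53° − 75 − 10 = 0 → O_y = 173.1 kN.
ΣM about O: M_O − (½·20.88·2.7)·3.8 − 73.7 − 75·sin53°·5 − 75·4.3 − 10·2.2 = 0 → M_O = 824.8 kN·m.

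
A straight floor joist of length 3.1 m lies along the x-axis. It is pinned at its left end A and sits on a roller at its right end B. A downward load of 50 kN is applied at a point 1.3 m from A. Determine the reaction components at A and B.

Moments about A: B_y·3.1 − 50·1.3 = 0 → B_y = 65/3.1 = 20.9677 ≈ 20.97 kN.
ΣF_y = 0: A_y + 20.9677 − 50 = 0 → A_y = 29.03 kN.
ΣF_x = 0: no horizontal applied forces, so A_x = 0.

A_x = 0, A_y = 29.03 kN, B_y = 20.97 kN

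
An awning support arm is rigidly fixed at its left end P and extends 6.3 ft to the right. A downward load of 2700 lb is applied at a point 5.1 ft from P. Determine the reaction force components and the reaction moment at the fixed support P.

ΣF_x = 0: P_x = 0.
ΣF_y = 0: P_y − 2700 = 0 → P_y = 2700 lb.
ΣM about P: M_P − 2700·5.1 = 0 → M_P = 13770 lb·ft.

P_x = 0, P_y = 2700 lb, M_P = 13770 lb·ft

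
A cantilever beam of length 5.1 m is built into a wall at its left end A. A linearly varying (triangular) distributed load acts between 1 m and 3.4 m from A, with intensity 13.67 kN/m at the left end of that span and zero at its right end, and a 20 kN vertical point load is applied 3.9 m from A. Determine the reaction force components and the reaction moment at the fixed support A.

A_x = 0, A_y = 36.40 kN, M_A = 107.5 kN·m

Resultant of the triangular load: ½ × 13.67 × 2.4 = 16.404 kN, acting at 1.8 m from A (one-third of the span from the peak).
ΣF_x = 0: A_x = 0.
ΣF_y = 0: A_y − ½·13.67·2.4 − 20 = 0 → A_y = 36.40 kN.
ΣM about A: M_A − (½·13.67·2.4)·1.8 − 20·3.9 = 0 → M_A = 107.5 kN·m.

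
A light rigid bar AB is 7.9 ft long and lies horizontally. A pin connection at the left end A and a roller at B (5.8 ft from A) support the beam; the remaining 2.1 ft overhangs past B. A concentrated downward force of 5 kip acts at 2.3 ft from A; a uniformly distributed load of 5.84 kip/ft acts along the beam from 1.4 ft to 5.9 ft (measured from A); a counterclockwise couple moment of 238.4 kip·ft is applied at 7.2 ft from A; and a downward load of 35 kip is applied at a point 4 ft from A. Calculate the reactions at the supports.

A_x = 0, A_y = 64.72 kip, B_y = 1.556 kip

Resultant of the distributed load: 5.84 × 4.5 = 26.28 kip at 3.65 ft from A.
Taking moments about A: B_y·5.8 − 5·2.3 − (5.84·4.5)·3.65 + 238.4 − 35·4 = 0 → B_y = 9.022/5.8 = 1.55552 ≈ 1.556 kip.
ΣF_y = 0: A_y + 1.55552 − 5 − 5.84·4.5 − 35 = 0 → A_y = 64.72 kip.
ΣF_x = 0: no horizontal applied forces, so A_x = 0.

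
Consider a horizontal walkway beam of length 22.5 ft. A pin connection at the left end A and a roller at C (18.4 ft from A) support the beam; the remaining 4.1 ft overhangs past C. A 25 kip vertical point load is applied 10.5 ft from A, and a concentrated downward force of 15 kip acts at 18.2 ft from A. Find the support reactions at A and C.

A_x = 0, A_y = 10.90 kip, C_y = 29.10 kip

Taking moments about A: C_y·18.4 − 25·10.5 − 15·18.2 = 0 → C_y = 535.5/18.4 = 29.1033 ≈ 29.10 kip.
ΣF_y = 0: A_y + 29.1033 − 25 − 15 = 0 → A_y = 10.90 kip.
ΣF_x = 0: no horizontal applied forces, so A_x = 0.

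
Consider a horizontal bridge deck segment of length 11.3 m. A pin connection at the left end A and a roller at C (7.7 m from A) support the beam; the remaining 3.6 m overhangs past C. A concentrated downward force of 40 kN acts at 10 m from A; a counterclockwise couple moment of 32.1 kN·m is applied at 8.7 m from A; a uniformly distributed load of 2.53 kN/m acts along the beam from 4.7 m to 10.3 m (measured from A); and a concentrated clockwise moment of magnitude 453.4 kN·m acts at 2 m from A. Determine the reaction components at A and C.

A_x = 0, A_y = -66.29 kN, C_y = 120.5 kN

Resultant of the distributed load: 2.53 × 5.6 = 14.168 kN at 7.5 m from A.
ΣM about A: C_y·7.7 − 40·10 + 32.1 − (2.53·5.6)·7.5 − 453.4 = 0 → C_y = 927.56/7.7 = 120.462 ≈ 120.5 kN.
ΣF_y = 0: A_y + 120.462 − 40 − 2.53·5.6 = 0 → A_y = -66.29 kN.
ΣF_x = 0: no horizontal applied forces, so A_x = 0.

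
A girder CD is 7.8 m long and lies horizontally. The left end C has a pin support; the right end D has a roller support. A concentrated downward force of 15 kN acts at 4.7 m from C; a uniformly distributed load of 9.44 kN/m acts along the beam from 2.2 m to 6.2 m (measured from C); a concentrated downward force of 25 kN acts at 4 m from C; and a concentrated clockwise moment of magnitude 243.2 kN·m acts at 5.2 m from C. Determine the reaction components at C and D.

C_x = 0, C_y = 4.389 kN, D_y = 73.37 kN

Resultant of the distributed load: 9.44 × 4 = 37.76 kN at 4.2 m from C.
ΣM about C: D_y·7.8 − 15·4.7 − (9.44·4)·4.2 − 25·4 − 243.2 = 0 → D_y = 572.292/7.8 = 73.3708 ≈ 73.37 kN.
ΣF_y = 0: C_y + 73.3708 − 15 − 9.44·4 − 25 = 0 → C_y = 4.389 kN.
ΣF_x = 0: no horizontal applied forces, so C_x = 0.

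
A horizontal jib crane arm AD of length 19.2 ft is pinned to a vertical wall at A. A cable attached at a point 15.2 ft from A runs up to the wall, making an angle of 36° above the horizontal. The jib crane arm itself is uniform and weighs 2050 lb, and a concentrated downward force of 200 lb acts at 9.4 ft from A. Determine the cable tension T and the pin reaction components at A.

ΣM about A: T·sin36°·15.2 − 2050·9.6 − 200·9.4 = 0 → T = 21560/(15.2·0.587785) = 2413.16 ≈ 2413 lb.
ΣF_x = 0: A_x − T·cos36° = 0 → A_x = 2413.16 × 0.809017 = 1952 lb.
ΣF_y = 0: A_y + T·sin36° − 2050 − 200 = 0 → A_y = 2250 − 2413.16 × 0.587785 = 831.6 lb.

T = 2413 lb, A_x = 1952 lb, A_y = 831.6 lb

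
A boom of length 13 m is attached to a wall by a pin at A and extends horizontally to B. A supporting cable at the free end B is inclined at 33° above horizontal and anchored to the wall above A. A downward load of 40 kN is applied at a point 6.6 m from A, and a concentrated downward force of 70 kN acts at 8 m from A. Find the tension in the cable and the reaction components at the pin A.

T = 116.4 kN, A_x = 97.60 kN, A_y = 46.62 kN

ΣM about A: T·sin33°·13 − 40·6.6 − 70·8 = 0 → T = 824/(13·0.544639) = 116.379 ≈ 116.4 kN.
ΣF_x = 0: A_x − T·cos33° = 0 → A_x = 116.379 × 0.838671 = 97.60 kN.
ΣF_y = 0: A_y + T·sin33° − 40 − 70 = 0 → A_y = 110 − 116.379 × 0.544639 = 46.62 kN.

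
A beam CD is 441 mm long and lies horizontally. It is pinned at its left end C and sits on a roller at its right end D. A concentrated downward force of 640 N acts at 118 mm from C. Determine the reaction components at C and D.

C_x = 0, C_y = 468.8 N, D_y = 171.2 N

ΣM about C: D_y·441 − 640·118 = 0 → D_y = 75520/441 = 171.247 ≈ 171.2 N.
ΣF_y = 0: C_y + 171.247 − 640 = 0 → C_y = 468.8 N.
ΣF_x = 0: no horizontal applied forces, so C_x = 0.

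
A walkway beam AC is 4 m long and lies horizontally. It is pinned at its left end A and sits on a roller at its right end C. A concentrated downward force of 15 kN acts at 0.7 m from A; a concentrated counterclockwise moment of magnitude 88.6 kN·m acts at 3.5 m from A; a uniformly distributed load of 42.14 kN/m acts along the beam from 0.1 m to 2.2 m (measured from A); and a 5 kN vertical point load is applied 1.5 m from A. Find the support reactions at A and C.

A_x = 0, A_y = 100.7 kN, C_y = 7.792 kN

Resultant of the distributed load: 42.14 × 2.1 = 88.494 kN at 1.15 m from A.
Taking moments about A: C_y·4 − 15·0.7 + 88.6 − (42.14·2.1)·1.15 − 5·1.5 = 0 → C_y = 31.1681/4 = 7.79202 ≈ 7.792 kN.
ΣF_y = 0: A_y + 7.79202 − 15 − 42.14·2.1 − 5 = 0 → A_y = 100.7 kN.
ΣF_x = 0: no horizontal applied forces, so A_x = 0.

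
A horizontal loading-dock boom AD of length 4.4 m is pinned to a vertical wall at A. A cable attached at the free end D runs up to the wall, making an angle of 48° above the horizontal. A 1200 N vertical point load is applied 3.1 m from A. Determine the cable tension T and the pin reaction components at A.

ΣM about A: T·sin48°·4.4 − 1200·3.1 = 0 → T = 3720/(4.4·0.743145) = 1137.67 ≈ 1138 N.
ΣF_x = 0: A_x − T·cos48° = 0 → A_x = 1137.67 × 0.669131 = 761.3 N.
ΣF_y = 0: A_y + T·sin48° − 1200 = 0 → A_y = 1200 − 1137.67 × 0.743145 = 354.5 N.

T = 1138 N, A_x = 761.3 N, A_y = 354.5 N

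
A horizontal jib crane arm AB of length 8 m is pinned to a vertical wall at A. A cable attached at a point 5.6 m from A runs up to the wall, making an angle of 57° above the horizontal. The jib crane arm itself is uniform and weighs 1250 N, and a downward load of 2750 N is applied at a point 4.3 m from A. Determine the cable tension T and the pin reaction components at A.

T = 3582 N, A_x = 1951 N, A_y = 995.5 N

ΣM about A: T·sin57°·5.6 − 1250·4 − 2750·4.3 = 0 → T = 16825/(5.6·0.838671) = 3582.41 ≈ 3582 N.
ΣF_x = 0: A_x − T·cos57° = 0 → A_x = 3582.41 × 0.544639 = 1951 N.
ΣF_y = 0: A_y + T·sin57° − 1250 − 2750 = 0 → A_y = 4000 − 3582.41 × 0.838671 = 995.5 N.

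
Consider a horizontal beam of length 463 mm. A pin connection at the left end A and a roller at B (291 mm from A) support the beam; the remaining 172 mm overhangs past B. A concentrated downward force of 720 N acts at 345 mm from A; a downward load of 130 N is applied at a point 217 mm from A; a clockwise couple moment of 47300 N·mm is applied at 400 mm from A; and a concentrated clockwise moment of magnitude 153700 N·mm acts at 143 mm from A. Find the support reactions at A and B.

ΣM about A: B_y·291 − 720·345 − 130·217 − 47300 − 153700 = 0 → B_y = 477610/291 = 1641.27 ≈ 1641 N.
ΣF_y = 0: A_y + 1641.27 − 720 − 130 = 0 → A_y = -791.3 N.
ΣF_x = 0: no horizontal applied forces, so A_x = 0.

A_x = 0, A_y = -791.3 N, B_y = 1641 N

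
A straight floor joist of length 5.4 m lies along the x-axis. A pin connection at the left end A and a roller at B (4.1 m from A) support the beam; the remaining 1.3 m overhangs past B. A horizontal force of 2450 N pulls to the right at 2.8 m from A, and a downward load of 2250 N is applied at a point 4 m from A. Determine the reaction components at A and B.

Taking moments about A: B_y·4.1 − 2250·4 = 0 → B_y = 9000/4.1 = 2195.12 ≈ 2195 N.
ΣF_y = 0: A_y + 2195.12 − 2250 = 0 → A_y = 54.88 N.
ΣF_x = 0: A_x + 2450 = 0 → A_x = -2450 N.

A_x = -2450 N, A_y = 54.88 N, B_y = 2195 N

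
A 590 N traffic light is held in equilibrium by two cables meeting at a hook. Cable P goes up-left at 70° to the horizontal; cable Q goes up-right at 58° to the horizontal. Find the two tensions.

ΣF_x = 0: −T_P·cos70° + T_Q·cos58° = 0 → T_Q = 0.645419·T_P.
ΣF_y = 0: T_P·sin70° + T_Q·sin58° = 590.
Substitute: T_P·(0.939693 + 0.645419·0.848048) = 590 → T_P = 396.762 ≈ 396.8 N.
Then T_Q = 0.645419 × 396.762 = 256.1 N.

T_P = 396.8 N, T_Q = 256.1 N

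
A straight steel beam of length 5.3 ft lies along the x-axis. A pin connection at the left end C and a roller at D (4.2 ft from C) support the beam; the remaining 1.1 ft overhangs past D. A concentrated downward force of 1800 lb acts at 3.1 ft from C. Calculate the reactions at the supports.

ΣM about C: D_y·4.2 − 1800·3.1 = 0 → D_y = 5580/4.2 = 1328.57 ≈ 1329 lb.
ΣF_y = 0: C_y + 1328.57 − 1800 = 0 → C_y = 471.4 lb.
ΣF_x = 0: no horizontal applied forces, so C_x = 0.

C_x = 0, C_y = 471.4 lb, D_y = 1329 lb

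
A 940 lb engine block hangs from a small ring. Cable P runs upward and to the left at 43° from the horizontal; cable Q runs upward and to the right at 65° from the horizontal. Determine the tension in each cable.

T_P = 417.7 lb, T_Q = 722.9 lb

ΣF_x = 0: −T_P·cos43° + T_Q·cos65° = 0 → T_Q = 1.73053·T_P.
ΣF_y = 0: T_P·sin43° + T_Q·sin65° = 940.
Substitute: T_P·(0.681998 + 1.73053·0.906308) = 940 → T_P = 417.705 ≈ 417.7 lb.
Then T_Q = 1.73053 × 417.705 = 722.9 lb.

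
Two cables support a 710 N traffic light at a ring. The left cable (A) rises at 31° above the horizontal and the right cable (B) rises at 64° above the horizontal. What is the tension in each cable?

ΣF_x = 0: −T_A·cos31° + T_B·cos64° = 0 → T_B = 1.95535·T_A.
ΣF_y = 0: T_A·sin31° + T_B·sin64° = 710.
Substitute: T_A·(0.515038 + 1.95535·0.898794) = 710 → T_A = 312.432 ≈ 312.4 N.
Then T_B = 1.95535 × 312.432 = 610.9 N.

T_A = 312.4 N, T_B = 610.9 N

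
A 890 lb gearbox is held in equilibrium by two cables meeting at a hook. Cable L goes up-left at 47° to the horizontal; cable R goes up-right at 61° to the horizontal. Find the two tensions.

ΣF_x = 0: −T_L·cos47° + T_R·cos61° = 0 → T_R = 1.40673·T_L.
ΣF_y = 0: T_L·sin47° + T_R·sin61° = 890.
Substitute: T_L·(0.731354 + 1.40673·0.87462) = 890 → T_L = 453.686 ≈ 453.7 lb.
Then T_R = 1.40673 × 453.686 = 638.2 lb.

T_L = 453.7 lb, T_R = 638.2 lb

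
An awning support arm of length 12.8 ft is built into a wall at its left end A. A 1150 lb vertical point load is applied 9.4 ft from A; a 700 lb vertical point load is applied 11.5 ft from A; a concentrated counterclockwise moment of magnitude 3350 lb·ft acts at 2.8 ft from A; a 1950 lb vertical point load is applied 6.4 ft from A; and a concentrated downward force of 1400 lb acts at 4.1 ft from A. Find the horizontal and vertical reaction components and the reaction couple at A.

ΣF_x = 0: A_x = 0.
ΣF_y = 0: A_y − 1150 − 700 − 1950 − 1400 = 0 → A_y = 5200 lb.
ΣM about A: M_A − 1150·9.4 − 700·11.5 + 3350 − 1950·6.4 − 1400·4.1 = 0 → M_A = 33730 lb·ft.

A_x = 0, A_y = 5200 lb, M_A = 33730 lb·ft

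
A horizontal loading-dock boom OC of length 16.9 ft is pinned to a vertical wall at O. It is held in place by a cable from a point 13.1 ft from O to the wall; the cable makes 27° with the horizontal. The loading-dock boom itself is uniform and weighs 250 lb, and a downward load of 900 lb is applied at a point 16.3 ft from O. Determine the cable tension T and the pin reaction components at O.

T = 2822 lb, O_x = 2514 lb, O_y = -131.1 lb

ΣM about O: T·sin27°·13.1 − 250·8.45 − 900·16.3 = 0 → T = 16782.5/(13.1·0.45399) = 2821.88 ≈ 2822 lb.
ΣF_x = 0: O_x − T·cos27° = 0 → O_x = 2821.88 × 0.891007 = 2514 lb.
ΣF_y = 0: O_y + T·sin27° − 250 − 900 = 0 → O_y = 1150 − 2821.88 × 0.45399 = -131.1 lb.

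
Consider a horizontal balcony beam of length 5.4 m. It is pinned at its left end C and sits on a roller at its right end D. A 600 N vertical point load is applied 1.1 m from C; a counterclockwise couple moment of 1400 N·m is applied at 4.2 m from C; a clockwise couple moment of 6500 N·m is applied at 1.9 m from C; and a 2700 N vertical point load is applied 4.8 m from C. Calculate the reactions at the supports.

Moments about C: D_y·5.4 − 600·1.1 + 1400 − 6500 − 2700·4.8 = 0 → D_y = 18720/5.4 = 3466.67 ≈ 3467 N.
ΣF_y = 0: C_y + 3466.67 − 600 − 2700 = 0 → C_y = -166.7 N.
ΣF_x = 0: no horizontal applied forces, so C_x = 0.

C_x = 0, C_y = -166.7 N, D_y = 3467 N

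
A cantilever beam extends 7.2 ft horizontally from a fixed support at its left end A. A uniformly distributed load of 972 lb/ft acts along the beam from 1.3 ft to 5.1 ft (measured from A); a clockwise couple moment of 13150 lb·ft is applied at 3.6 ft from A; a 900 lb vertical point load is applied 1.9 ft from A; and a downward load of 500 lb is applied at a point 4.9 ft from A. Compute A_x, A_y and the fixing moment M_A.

Resultant of the distributed load: 972 × 3.8 = 3693.6 lb at 3.2 ft from A.
ΣF_x = 0: A_x = 0.
ΣF_y = 0: A_y − 972·3.8 − 900 − 500 = 0 → A_y = 5094 lb.
ΣM about A: M_A − (972·3.8)·3.2 − 13150 − 900·1.9 − 500·4.9 = 0 → M_A = 29130 lb·ft.

A_x = 0, A_y = 5094 lb, M_A = 29130 lb·ft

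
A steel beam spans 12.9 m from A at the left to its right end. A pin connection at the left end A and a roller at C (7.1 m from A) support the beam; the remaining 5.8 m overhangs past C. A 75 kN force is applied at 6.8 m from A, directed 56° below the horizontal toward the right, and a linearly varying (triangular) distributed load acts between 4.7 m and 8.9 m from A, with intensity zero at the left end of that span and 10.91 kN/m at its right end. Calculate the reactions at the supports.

A_x = -41.94 kN, A_y = 1.336 kN, C_y = 83.75 kN

Resultant of the triangular load: ½ × 10.91 × 4.2 = 22.911 kN, acting at 7.5 m from A (one-third of the span from the peak).
Moments about A: C_y·7.1 − 75·sin56°·6.8 − (½·10.91·4.2)·7.5 = 0 → C_y = 594.642/7.1 = 83.7524 ≈ 83.75 kN.
ΣF_y = 0: A_y + 83.7524 − 75·sin56° − ½·10.91·4.2 = 0 → A_y = 1.336 kN.
ΣF_x = 0: A_x + 75·cos56° = 0 → A_x = -41.94 kN.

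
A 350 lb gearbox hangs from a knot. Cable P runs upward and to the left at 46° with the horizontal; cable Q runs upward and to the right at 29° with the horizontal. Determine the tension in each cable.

ΣF_x = 0: −T_P·cos46° + T_Q·cos29° = 0 → T_Q = 0.79424·T_P.
ΣF_y = 0: T_P·sin46° + T_Q·sin29° = 350.
Substitute: T_P·(0.71934 + 0.79424·0.48481) = 350 → T_P = 316.915 ≈ 316.9 lb.
Then T_Q = 0.79424 × 316.915 = 251.7 lb.

T_P = 316.9 lb, T_Q = 251.7 lb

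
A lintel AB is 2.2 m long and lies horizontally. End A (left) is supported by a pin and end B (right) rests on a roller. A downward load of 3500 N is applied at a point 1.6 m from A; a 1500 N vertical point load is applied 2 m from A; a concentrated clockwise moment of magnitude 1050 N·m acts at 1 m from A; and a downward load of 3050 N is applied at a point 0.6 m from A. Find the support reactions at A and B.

A_x = 0, A_y = 2832 N, B_y = 5218 N

ΣM about A: B_y·2.2 − 3500·1.6 − 1500·2 − 1050 − 3050·0.6 = 0 → B_y = 11480/2.2 = 5218.18 ≈ 5218 N.
ΣF_y = 0: A_y + 5218.18 − 3500 − 1500 − 3050 = 0 → A_y = 2832 N.
ΣF_x = 0: no horizontal applied forces, so A_x = 0.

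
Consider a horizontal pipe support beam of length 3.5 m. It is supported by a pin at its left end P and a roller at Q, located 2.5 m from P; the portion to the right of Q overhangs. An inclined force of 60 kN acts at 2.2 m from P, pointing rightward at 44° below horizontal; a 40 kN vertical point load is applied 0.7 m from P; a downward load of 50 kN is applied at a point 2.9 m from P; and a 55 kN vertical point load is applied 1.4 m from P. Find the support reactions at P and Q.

ΣM about P: Q_y·2.5 − 60·sin44°·2.2 − 40·0.7 − 50·2.9 − 55·1.4 = 0 → Q_y = 341.695/2.5 = 136.678 ≈ 136.7 kN.
ΣF_y = 0: P_y + 136.678 − 60·sin44° − 40 − 50 − 55 = 0 → P_y = 50.00 kN.
ΣF_x = 0: P_x + 60·cos44° = 0 → P_x = -43.16 kN.

P_x = -43.16 kN, P_y = 50.00 kN, Q_y = 136.7 kN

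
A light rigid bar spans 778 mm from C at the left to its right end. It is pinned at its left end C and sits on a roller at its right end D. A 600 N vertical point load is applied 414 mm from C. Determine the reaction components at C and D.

C_x = 0, C_y = 280.7 N, D_y = 319.3 N

Moments about C: D_y·778 − 600·414 = 0 → D_y = 248400/778 = 319.28 ≈ 319.3 N.
ΣF_y = 0: C_y + 319.28 − 600 = 0 → C_y = 280.7 N.
ΣF_x = 0: no horizontal applied forces, so C_x = 0.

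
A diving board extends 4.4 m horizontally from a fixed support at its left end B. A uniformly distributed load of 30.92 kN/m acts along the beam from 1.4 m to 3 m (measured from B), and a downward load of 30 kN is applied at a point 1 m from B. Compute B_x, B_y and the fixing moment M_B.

B_x = 0, B_y = 79.47 kN, M_B = 138.8 kN·m

Resultant of the distributed load: 30.92 × 1.6 = 49.472 kN at 2.2 m from B.
ΣF_x = 0: B_x = 0.
ΣF_y = 0: B_y − 30.92·1.6 − 30 = 0 → B_y = 79.47 kN.
ΣM about B: M_B − (30.92·1.6)·2.2 − 30·1 = 0 → M_B = 138.8 kN·m.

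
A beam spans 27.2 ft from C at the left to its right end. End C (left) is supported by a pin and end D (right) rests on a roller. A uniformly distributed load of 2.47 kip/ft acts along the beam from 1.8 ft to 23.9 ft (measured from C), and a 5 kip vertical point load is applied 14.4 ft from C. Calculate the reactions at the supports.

Resultant of the distributed load: 2.47 × 22.1 = 54.587 kip at 12.85 ft from C.
Moments about C: D_y·27.2 − (2.47·22.1)·12.85 − 5·14.4 = 0 → D_y = 773.44295/27.2 = 28.4354 ≈ 28.44 kip.
ΣF_y = 0: C_y + 28.4354 − 2.47·22.1 − 5 = 0 → C_y = 31.15 kip.
ΣF_x = 0: no horizontal applied forces, so C_x = 0.

C_x = 0, C_y = 31.15 kip, D_y = 28.44 kip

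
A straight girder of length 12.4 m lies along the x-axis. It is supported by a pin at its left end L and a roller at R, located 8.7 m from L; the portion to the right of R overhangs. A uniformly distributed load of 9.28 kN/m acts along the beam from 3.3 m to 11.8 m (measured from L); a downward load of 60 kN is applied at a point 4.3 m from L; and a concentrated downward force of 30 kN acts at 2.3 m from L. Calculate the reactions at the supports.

L_x = 0, L_y = 62.84 kN, R_y = 106.0 kN

Resultant of the distributed load: 9.28 × 8.5 = 78.88 kN at 7.55 m from L.
Taking moments about L: R_y·8.7 − (9.28·8.5)·7.55 − 60·4.3 − 30·2.3 = 0 → R_y = 922.544/8.7 = 106.04 ≈ 106.0 kN.
ΣF_y = 0: L_y + 106.04 − 9.28·8.5 − 60 − 30 = 0 → L_y = 62.84 kN.
ΣF_x = 0: no horizontal applied forces, so L_x = 0.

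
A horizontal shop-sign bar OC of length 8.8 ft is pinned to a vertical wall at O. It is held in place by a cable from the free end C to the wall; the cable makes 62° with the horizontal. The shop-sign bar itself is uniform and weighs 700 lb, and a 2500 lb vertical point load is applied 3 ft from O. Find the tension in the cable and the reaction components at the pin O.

T = 1362 lb, O_x = 639.3 lb, O_y = 1998 lb

ΣM about O: T·sin62°·8.8 − 700·4.4 − 2500·3 = 0 → T = 10580/(8.8·0.882948) = 1361.66 ≈ 1362 lb.
ΣF_x = 0: O_x − T·cos62° = 0 → O_x = 1361.66 × 0.469472 = 639.3 lb.
ΣF_y = 0: O_y + T·sin62° − 700 − 2500 = 0 → O_y = 3200 − 1361.66 × 0.882948 = 1998 lb.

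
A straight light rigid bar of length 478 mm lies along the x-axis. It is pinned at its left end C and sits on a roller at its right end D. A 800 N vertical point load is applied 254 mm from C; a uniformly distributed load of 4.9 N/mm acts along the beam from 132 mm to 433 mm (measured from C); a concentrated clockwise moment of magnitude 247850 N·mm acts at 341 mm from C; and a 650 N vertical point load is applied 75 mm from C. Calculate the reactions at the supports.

C_x = 0, C_y = 1008 N, D_y = 1917 N

Resultant of the distributed load: 4.9 × 301 = 1474.9 N at 282.5 mm from C.
Moments about C: D_y·478 − 800·254 − (4.9·301)·282.5 − 247850 − 650·75 = 0 → D_y = 916459.25/478 = 1917.28 ≈ 1917 N.
ΣF_y = 0: C_y + 1917.28 − 800 − 4.9·301 − 650 = 0 → C_y = 1008 N.
ΣF_x = 0: no horizontal applied forces, so C_x = 0.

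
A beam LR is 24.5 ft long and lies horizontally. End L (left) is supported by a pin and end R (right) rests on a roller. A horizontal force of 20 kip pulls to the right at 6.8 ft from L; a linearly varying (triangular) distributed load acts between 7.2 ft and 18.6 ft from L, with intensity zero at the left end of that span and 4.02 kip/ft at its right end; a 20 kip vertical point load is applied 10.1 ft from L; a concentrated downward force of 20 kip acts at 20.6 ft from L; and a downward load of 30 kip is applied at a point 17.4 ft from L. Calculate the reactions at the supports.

L_x = -20.00 kip, L_y = 32.70 kip, R_y = 60.21 kip

Resultant of the triangular load: ½ × 4.02 × 11.4 = 22.914 kip, acting at 14.8 ft from L (one-third of the span from the peak).
Taking moments about L: R_y·24.5 − (½·4.02·11.4)·14.8 − 20·10.1 − 20·20.6 − 30·17.4 = 0 → R_y = 1475.1272/24.5 = 60.2093 ≈ 60.21 kip.
ΣF_y = 0: L_y + 60.2093 − ½·4.02·11.4 − 20 − 20 − 30 = 0 → L_y = 32.70 kip.
ΣF_x = 0: L_x + 20 = 0 → L_x = -20.00 kip.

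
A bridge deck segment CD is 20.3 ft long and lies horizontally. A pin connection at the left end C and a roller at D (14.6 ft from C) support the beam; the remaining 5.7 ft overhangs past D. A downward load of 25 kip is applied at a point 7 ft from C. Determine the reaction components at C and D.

C_x = 0, C_y = 13.01 kip, D_y = 11.99 kip

Taking moments about C: D_y·14.6 − 25·7 = 0 → D_y = 175/14.6 = 11.9863 ≈ 11.99 kip.
ΣF_y = 0: C_y + 11.9863 − 25 = 0 → C_y = 13.01 kip.
ΣF_x = 0: no horizontal applied forces, so C_x = 0.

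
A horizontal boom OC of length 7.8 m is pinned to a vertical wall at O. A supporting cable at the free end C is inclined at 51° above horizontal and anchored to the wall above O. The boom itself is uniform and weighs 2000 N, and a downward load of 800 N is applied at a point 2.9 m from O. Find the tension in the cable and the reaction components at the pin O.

T = 1669 N, O_x = 1051 N, O_y = 1503 N

ΣM about O: T·sin51°·7.8 − 2000·3.9 − 800·2.9 = 0 → T = 10120/(7.8·0.777146) = 1669.49 ≈ 1669 N.
ΣF_x = 0: O_x − T·cos51° = 0 → O_x = 1669.49 × 0.62932 = 1051 N.
ΣF_y = 0: O_y + T·sin51° − 2000 − 800 = 0 → O_y = 2800 − 1669.49 × 0.777146 = 1503 N.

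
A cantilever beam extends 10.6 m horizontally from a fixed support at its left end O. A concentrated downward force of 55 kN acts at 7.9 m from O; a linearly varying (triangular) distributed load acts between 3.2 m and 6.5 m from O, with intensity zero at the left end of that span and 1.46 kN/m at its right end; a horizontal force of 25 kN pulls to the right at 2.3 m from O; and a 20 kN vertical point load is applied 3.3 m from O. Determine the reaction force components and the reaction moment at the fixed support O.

Resultant of the triangular load: ½ × 1.46 × 3.3 = 2.409 kN, acting at 5.4 m from O (one-third of the span from the peak).
ΣF_x = 0: O_x + 25 = 0 → O_x = -25.00 kN.
ΣF_y = 0: O_y − 55 − ½·1.46·3.3 − 20 = 0 → O_y = 77.41 kN.
ΣM about O: M_O − 55·7.9 − (½·1.46·3.3)·5.4 − 20·3.3 = 0 → M_O = 513.5 kN·m.

O_x = -25.00 kN, O_y = 77.41 kN, M_O = 513.5 kN·m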